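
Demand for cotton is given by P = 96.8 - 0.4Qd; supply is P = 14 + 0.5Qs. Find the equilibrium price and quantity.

P* = 60, Q* = 92

Set the two price expressions equal: 96.8 - 0.4Q = 14 + 0.5Q.
82.8 = 0.9Q, so Q* = 92.
P* = 96.8 − (0.4)(92) = 60.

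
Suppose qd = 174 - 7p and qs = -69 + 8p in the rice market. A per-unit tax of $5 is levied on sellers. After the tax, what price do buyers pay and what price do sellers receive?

Buyers pay 283/15, sellers receive 208/15

Pre-tax equilibrium: p* = 16.2, q* = 60.6.
Tax on sellers shifts supply to qs = -69 + 8(p − 5) = -109 + 8p.
174 - 7p = -109 + 8p gives buyer price pb = 283/15; sellers receive ps = 283/15 − 5 = 208/15.
New quantity: q = 174 − 7(283/15) = 629/15.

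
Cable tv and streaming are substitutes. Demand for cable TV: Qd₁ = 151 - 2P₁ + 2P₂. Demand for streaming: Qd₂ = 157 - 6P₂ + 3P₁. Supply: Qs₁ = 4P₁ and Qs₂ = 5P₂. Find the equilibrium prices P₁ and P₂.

P₁ = 395/12, P₂ = 23.25

Market 1: 151 - 2P₁ + 2P₂ = 4P₁ → 6P₁ - 2P₂ = 151.
Market 2: 11P₂ - 3P₁ = 157.
Eliminating P₂: 11×(1) + 2×(2) gives 60P₁ = 1975, so P₁ = 395/12.
Back-substitute into (2): P₂ = (157 + 3×395/12) / 11 = 23.25.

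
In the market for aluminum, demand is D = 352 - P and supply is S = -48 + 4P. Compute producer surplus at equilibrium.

Equilibrium: 352 - P = -48 + 4P gives P* = 80, Q* = 272.
Supply starts at P = 12 (where S = 0).
PS = ½(80 − 12)(272) = 9248.

Producer surplus = 9248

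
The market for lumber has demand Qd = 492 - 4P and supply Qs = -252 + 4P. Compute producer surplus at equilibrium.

Equilibrium: 492 - 4P = -252 + 4P gives P* = 93, Q* = 120.
Supply starts at P = 63 (where Qs = 0).
PS = ½(93 − 63)(120) = 1800.

Producer surplus = 1800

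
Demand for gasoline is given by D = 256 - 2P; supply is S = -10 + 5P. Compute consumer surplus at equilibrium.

Equilibrium: 256 - 2P = -10 + 5P gives P* = 38, Q* = 180.
Demand choke price (D = 0): P = 128.
CS = ½(128 − 38)(180) = 8100.

Consumer surplus = 8100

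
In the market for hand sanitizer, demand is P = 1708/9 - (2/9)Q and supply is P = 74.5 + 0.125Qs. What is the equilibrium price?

Set the two price expressions equal: 1708/9 - (2/9)Q = 74.5 + 0.125Q.
2075/18 = (25/72)Q, so Q* = 332.
P* = 1708/9 − (2/9)(332) = 116.

P* = 116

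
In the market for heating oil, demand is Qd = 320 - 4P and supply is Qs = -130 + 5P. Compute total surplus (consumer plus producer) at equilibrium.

Equilibrium: 320 - 4P = -130 + 5P gives P* = 50, Q* = 120.
Demand choke price: P = 80; supply starts at P = 26.
CS = ½(80 − 50)(120) = 1800; PS = ½(50 − 26)(120) = 1440.

Total surplus = 3240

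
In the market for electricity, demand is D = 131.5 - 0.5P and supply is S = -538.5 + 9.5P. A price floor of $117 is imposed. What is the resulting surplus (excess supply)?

Equilibrium price would be P* = 67, so the floor at 117 binds.
At P = 117: D = 73, S = 573.
Surplus = 573 − 73 = 500.

Surplus = 500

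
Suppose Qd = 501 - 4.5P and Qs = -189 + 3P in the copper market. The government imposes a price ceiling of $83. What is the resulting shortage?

Equilibrium price would be P* = 92, so the ceiling at 83 binds.
At P = 83: Qd = 501 − 4.5(83) = 127.5, Qs = -189 + 3(83) = 60.
Shortage = 127.5 − 60 = 67.5.

Shortage = 67.5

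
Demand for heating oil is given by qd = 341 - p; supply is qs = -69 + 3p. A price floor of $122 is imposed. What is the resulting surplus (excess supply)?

Equilibrium price would be p* = 102.5, so the floor at 122 binds.
At p = 122: qd = 219, qs = 297.
Surplus = 297 − 219 = 78.

Surplus = 78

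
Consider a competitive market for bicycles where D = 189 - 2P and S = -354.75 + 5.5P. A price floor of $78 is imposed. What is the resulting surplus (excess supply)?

Equilibrium price would be P* = 72.5, so the floor at 78 binds.
At P = 78: D = 33, S = 74.25.
Surplus = 74.25 − 33 = 41.25.

Surplus = 41.25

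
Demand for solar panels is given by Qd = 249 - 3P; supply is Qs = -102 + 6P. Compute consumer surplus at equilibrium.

Equilibrium: 249 - 3P = -102 + 6P gives P* = 39, Q* = 132.
Demand choke price (Qd = 0): P = 83.
CS = ½(83 − 39)(132) = 2904.

Consumer surplus = 2904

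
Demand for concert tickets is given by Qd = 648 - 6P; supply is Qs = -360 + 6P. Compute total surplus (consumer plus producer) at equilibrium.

Total surplus = 3456

Equilibrium: 648 - 6P = -360 + 6P gives P* = 84, Q* = 144.
Demand choke price: P = 108; supply starts at P = 60.
CS = ½(108 − 84)(144) = 1728; PS = ½(84 − 60)(144) = 1728.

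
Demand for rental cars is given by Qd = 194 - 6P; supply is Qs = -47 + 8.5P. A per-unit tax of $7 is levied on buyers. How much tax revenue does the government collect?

Pre-tax equilibrium: P* = 482/29, Q* = 2734/29.
Tax on buyers shifts demand to Qd = 194 − 6(P + 7) = 152 - 6P.
152 - 6P = -47 + 8.5P gives seller price Ps = 398/29; buyers pay Pb = 398/29 + 7 = 601/29.
New quantity: Q = 194 − 6(601/29) = 2020/29.
Revenue = 7 × 2020/29 = 14140/29.

Tax revenue = 14140/29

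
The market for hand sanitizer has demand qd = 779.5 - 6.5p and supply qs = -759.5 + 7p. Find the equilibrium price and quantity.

Set qd = qs: 779.5 - 6.5p = -759.5 + 7p.
1539 = 13.5p, so p* = 114.
q* = 779.5 − 6.5(114) = 38.5.

p* = 114, q* = 38.5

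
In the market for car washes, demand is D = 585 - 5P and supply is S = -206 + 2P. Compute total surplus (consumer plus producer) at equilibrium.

Total surplus = 140

Equilibrium: 585 - 5P = -206 + 2P gives P* = 113, Q* = 20.
Demand choke price: P = 117; supply starts at P = 103.
CS = ½(117 − 113)(20) = 40; PS = ½(113 − 103)(20) = 100.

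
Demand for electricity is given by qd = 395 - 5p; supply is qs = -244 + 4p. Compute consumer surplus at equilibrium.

Equilibrium: 395 - 5p = -244 + 4p gives p* = 71, q* = 40.
Demand choke price (qd = 0): p = 79.
CS = ½(79 − 71)(40) = 160.

Consumer surplus = 160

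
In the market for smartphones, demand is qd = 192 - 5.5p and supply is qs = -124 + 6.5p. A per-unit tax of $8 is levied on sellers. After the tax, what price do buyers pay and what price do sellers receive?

Buyers pay 92/3, sellers receive 68/3

Pre-tax equilibrium: p* = 79/3, q* = 283/6.
Tax on sellers shifts supply to qs = -124 + 6.5(p − 8) = -176 + 6.5p.
192 - 5.5p = -176 + 6.5p gives buyer price pb = 92/3; sellers receive ps = 92/3 − 8 = 68/3.
New quantity: q = 192 − 5.5(92/3) = 70/3.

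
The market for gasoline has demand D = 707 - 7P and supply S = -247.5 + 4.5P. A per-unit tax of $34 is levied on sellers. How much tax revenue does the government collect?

Tax revenue = 25704/23

Pre-tax equilibrium: P* = 83, Q* = 126.
Tax on sellers shifts supply to S = -247.5 + 4.5(P − 34) = -400.5 + 4.5P.
707 - 7P = -400.5 + 4.5P gives buyer price Pb = 2215/23; sellers receive Ps = 2215/23 − 34 = 1433/23.
New quantity: Q = 707 − 7(2215/23) = 756/23.
Revenue = 34 × 756/23 = 25704/23.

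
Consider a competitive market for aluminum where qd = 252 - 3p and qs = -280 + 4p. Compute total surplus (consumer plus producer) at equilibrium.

Equilibrium: 252 - 3p = -280 + 4p gives p* = 76, q* = 24.
Demand choke price: p = 84; supply starts at p = 70.
CS = ½(84 − 76)(24) = 96; PS = ½(76 − 70)(24) = 72.

Total surplus = 168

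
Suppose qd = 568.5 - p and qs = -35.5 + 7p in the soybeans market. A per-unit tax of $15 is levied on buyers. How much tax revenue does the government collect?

Tax revenue = 7198.125

Pre-tax equilibrium: p* = 75.5, q* = 493.
Tax on buyers shifts demand to qd = 568.5 − 1(p + 15) = 553.5 - p.
553.5 - p = -35.5 + 7p gives seller price ps = 73.625; buyers pay pb = 73.625 + 15 = 88.625.
New quantity: q = 568.5 − 1(88.625) = 479.875.
Revenue = 15 × 479.875 = 7198.125.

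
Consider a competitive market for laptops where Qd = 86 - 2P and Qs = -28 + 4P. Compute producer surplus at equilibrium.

Producer surplus = 288

Equilibrium: 86 - 2P = -28 + 4P gives P* = 19, Q* = 48.
Supply starts at P = 7 (where Qs = 0).
PS = ½(19 − 7)(48) = 288.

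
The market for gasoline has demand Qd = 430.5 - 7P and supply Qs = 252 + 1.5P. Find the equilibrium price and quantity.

Set Qd = Qs: 430.5 - 7P = 252 + 1.5P.
178.5 = 8.5P, so P* = 21.
Q* = 430.5 − 7(21) = 283.5.

P* = 21, Q* = 283.5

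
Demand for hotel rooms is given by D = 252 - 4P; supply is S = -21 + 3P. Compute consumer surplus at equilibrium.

Consumer surplus = 1152

Equilibrium: 252 - 4P = -21 + 3P gives P* = 39, Q* = 96.
Demand choke price (D = 0): P = 63.
CS = ½(63 − 39)(96) = 1152.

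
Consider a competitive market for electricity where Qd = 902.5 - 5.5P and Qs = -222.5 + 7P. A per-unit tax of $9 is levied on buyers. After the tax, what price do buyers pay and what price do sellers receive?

Buyers pay $95.04, sellers receive $86.04

Pre-tax equilibrium: P* = 90, Q* = 407.5.
Tax on buyers shifts demand to Qd = 902.5 − 5.5(P + 9) = 853 - 5.5P.
853 - 5.5P = -222.5 + 7P gives seller price Ps = 86.04; buyers pay Pb = 86.04 + 9 = 95.04.
New quantity: Q = 902.5 − 5.5(95.04) = 379.78.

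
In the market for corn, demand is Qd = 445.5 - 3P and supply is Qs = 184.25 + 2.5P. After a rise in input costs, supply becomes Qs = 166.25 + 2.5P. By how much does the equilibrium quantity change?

Original equilibrium: P* = 47.5, Q* = 303.
New equilibrium: 445.5 - 3P = 166.25 + 2.5P, so 279.25 = 5.5P and P' = 1117/22; Q' = 445.5 − 3(1117/22) = 3225/11.
Change in quantity: 3225/11 − 303 = -108/11.

ΔQ = -108/11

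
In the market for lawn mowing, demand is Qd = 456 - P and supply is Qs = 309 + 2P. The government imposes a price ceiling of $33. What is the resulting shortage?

Equilibrium price would be P* = 49, so the ceiling at 33 binds.
At P = 33: Qd = 456 − 1(33) = 423, Qs = 309 + 2(33) = 375.
Shortage = 423 − 375 = 48.

Shortage = 48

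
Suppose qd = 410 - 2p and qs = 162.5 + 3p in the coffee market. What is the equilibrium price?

Set qd = qs: 410 - 2p = 162.5 + 3p.
247.5 = 5p, so p* = 49.5.
q* = 410 − 2(49.5) = 311.

p* = 49.5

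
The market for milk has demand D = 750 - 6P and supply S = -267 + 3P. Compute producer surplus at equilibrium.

Producer surplus = 864

Equilibrium: 750 - 6P = -267 + 3P gives P* = 113, Q* = 72.
Supply starts at P = 89 (where S = 0).
PS = ½(113 − 89)(72) = 864.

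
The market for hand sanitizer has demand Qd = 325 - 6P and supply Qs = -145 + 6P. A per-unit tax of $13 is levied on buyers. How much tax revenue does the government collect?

Tax revenue = 663

Pre-tax equilibrium: P* = 235/6, Q* = 90.
Tax on buyers shifts demand to Qd = 325 − 6(P + 13) = 247 - 6P.
247 - 6P = -145 + 6P gives seller price Ps = 98/3; buyers pay Pb = 98/3 + 13 = 137/3.
New quantity: Q = 325 − 6(137/3) = 51.
Revenue = 13 × 51 = 663.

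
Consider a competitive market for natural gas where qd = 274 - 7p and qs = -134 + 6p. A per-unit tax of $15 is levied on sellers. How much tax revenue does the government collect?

Pre-tax equilibrium: p* = 408/13, q* = 706/13.
Tax on sellers shifts supply to qs = -134 + 6(p − 15) = -224 + 6p.
274 - 7p = -224 + 6p gives buyer price pb = 498/13; sellers receive ps = 498/13 − 15 = 303/13.
New quantity: q = 274 − 7(498/13) = 76/13.
Revenue = 15 × 76/13 = 1140/13.

Tax revenue = 1140/13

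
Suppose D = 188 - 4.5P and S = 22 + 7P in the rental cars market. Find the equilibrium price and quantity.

P* = 332/23, Q* = 2830/23

Set D = S: 188 - 4.5P = 22 + 7P.
166 = 11.5P, so P* = 332/23.
Q* = 188 − 4.5(332/23) = 2830/23.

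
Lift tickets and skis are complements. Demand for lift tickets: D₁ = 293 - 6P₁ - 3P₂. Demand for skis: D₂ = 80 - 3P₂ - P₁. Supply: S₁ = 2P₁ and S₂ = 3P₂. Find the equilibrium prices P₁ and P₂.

Market 1: 293 - 6P₁ - 3P₂ = 2P₁ → 8P₁ + 3P₂ = 293.
Market 2: 6P₂ + P₁ = 80.
Eliminating P₂: 6×(1) − 3×(2) gives 45P₁ = 1518, so P₁ = 506/15.
Back-substitute into (2): P₂ = (80 − 1×506/15) / 6 = 347/45.

P₁ = 506/15, P₂ = 347/45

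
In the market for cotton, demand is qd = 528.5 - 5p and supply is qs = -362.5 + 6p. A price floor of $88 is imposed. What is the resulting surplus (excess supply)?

Equilibrium price would be p* = 81, so the floor at 88 binds.
At p = 88: qd = 88.5, qs = 165.5.
Surplus = 165.5 − 88.5 = 77.

Surplus = 77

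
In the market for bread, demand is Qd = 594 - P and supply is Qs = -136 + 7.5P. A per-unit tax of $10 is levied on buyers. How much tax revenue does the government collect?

Tax revenue = 84880/17

Pre-tax equilibrium: P* = 1460/17, Q* = 8638/17.
Tax on buyers shifts demand to Qd = 594 − 1(P + 10) = 584 - P.
584 - P = -136 + 7.5P gives seller price Ps = 1440/17; buyers pay Pb = 1440/17 + 10 = 1610/17.
New quantity: Q = 594 − 1(1610/17) = 8488/17.
Revenue = 10 × 8488/17 = 84880/17.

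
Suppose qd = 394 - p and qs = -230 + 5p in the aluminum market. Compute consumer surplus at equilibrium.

Equilibrium: 394 - p = -230 + 5p gives p* = 104, q* = 290.
Demand choke price (qd = 0): p = 394.
CS = ½(394 − 104)(290) = 42050.

Consumer surplus = 42050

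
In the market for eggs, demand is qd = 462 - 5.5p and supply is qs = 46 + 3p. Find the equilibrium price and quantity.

Set qd = qs: 462 - 5.5p = 46 + 3p.
416 = 8.5p, so p* = 832/17.
q* = 462 − 5.5(832/17) = 3278/17.

p* = 832/17, q* = 3278/17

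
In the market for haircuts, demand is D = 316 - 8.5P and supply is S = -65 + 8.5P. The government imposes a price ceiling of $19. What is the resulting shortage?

Equilibrium price would be P* = 381/17, so the ceiling at 19 binds.
At P = 19: D = 316 − 8.5(19) = 154.5, S = -65 + 8.5(19) = 96.5.
Shortage = 154.5 − 96.5 = 58.

Shortage = 58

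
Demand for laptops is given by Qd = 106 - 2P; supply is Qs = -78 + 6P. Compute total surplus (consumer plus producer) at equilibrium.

Total surplus = 1200

Equilibrium: 106 - 2P = -78 + 6P gives P* = 23, Q* = 60.
Demand choke price: P = 53; supply starts at P = 13.
CS = ½(53 − 23)(60) = 900; PS = ½(23 − 13)(60) = 300.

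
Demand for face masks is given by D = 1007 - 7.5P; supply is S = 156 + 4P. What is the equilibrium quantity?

Set D = S: 1007 - 7.5P = 156 + 4P.
851 = 11.5P, so P* = 74.
Q* = 1007 − 7.5(74) = 452.

Q* = 452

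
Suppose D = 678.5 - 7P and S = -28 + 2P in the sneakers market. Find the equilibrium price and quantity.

P* = 78.5, Q* = 129

Set D = S: 678.5 - 7P = -28 + 2P.
706.5 = 9P, so P* = 78.5.
Q* = 678.5 − 7(78.5) = 129.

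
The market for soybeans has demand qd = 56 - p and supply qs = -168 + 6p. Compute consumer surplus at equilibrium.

Equilibrium: 56 - p = -168 + 6p gives p* = 32, q* = 24.
Demand choke price (qd = 0): p = 56.
CS = ½(56 − 32)(24) = 288.

Consumer surplus = 288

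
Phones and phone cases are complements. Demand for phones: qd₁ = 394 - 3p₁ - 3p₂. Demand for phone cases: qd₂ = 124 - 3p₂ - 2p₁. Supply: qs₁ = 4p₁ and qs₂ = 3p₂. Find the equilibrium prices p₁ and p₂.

Market 1: 394 - 3p₁ - 3p₂ = 4p₁ → 7p₁ + 3p₂ = 394.
Market 2: 6p₂ + 2p₁ = 124.
Eliminating p₂: 6×(1) − 3×(2) gives 36p₁ = 1992, so p₁ = 166/3.
Back-substitute into (2): p₂ = (124 − 2×166/3) / 6 = 20/9.

p₁ = 166/3, p₂ = 20/9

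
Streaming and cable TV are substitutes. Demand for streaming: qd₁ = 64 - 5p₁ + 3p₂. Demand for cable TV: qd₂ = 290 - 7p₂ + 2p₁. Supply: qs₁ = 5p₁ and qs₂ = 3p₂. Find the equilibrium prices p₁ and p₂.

p₁ = 755/47, p₂ = 1514/47

Market 1: 64 - 5p₁ + 3p₂ = 5p₁ → 10p₁ - 3p₂ = 64.
Market 2: 10p₂ - 2p₁ = 290.
Eliminating p₂: 10×(1) + 3×(2) gives 94p₁ = 1510, so p₁ = 755/47.
Back-substitute into (2): p₂ = (290 + 2×755/47) / 10 = 1514/47.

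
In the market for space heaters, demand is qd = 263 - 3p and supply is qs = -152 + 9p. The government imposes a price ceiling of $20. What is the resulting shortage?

Shortage = 175

Equilibrium price would be p* = 415/12, so the ceiling at 20 binds.
At p = 20: qd = 263 − 3(20) = 203, qs = -152 + 9(20) = 28.
Shortage = 203 − 28 = 175.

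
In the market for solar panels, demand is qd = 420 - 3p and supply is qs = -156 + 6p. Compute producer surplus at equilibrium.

Equilibrium: 420 - 3p = -156 + 6p gives p* = 64, q* = 228.
Supply starts at p = 26 (where qs = 0).
PS = ½(64 − 26)(228) = 4332.

Producer surplus = 4332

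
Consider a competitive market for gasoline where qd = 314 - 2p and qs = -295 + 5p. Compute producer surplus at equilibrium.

Equilibrium: 314 - 2p = -295 + 5p gives p* = 87, q* = 140.
Supply starts at p = 59 (where qs = 0).
PS = ½(87 − 59)(140) = 1960.

Producer surplus = 1960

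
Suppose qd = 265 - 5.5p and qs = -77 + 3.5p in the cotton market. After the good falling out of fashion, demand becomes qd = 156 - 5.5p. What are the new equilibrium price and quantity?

Original equilibrium: p* = 38, q* = 56.
New equilibrium: 156 - 5.5p = -77 + 3.5p, so 233 = 9p and p' = 233/9; q' = 156 − 5.5(233/9) = 245/18.

p' = 233/9, q' = 245/18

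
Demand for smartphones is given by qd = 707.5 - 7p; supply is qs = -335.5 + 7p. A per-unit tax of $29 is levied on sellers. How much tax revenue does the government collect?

Pre-tax equilibrium: p* = 74.5, q* = 186.
Tax on sellers shifts supply to qs = -335.5 + 7(p − 29) = -538.5 + 7p.
707.5 - 7p = -538.5 + 7p gives buyer price pb = 89; sellers receive ps = 89 − 29 = 60.
New quantity: q = 707.5 − 7(89) = 84.5.
Revenue = 29 × 84.5 = 2450.5.

Tax revenue = 2450.5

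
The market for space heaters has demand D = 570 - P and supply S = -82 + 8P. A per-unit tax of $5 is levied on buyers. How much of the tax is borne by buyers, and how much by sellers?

Pre-tax equilibrium: P* = 652/9, Q* = 4478/9.
Tax on buyers shifts demand to D = 570 − 1(P + 5) = 565 - P.
565 - P = -82 + 8P gives seller price Ps = 647/9; buyers pay Pb = 647/9 + 5 = 692/9.
New quantity: Q = 570 − 1(692/9) = 4438/9.
Buyer burden = 692/9 − 652/9 = 40/9; seller burden = 652/9 − 647/9 = 5/9.

Buyers bear 40/9, sellers bear 5/9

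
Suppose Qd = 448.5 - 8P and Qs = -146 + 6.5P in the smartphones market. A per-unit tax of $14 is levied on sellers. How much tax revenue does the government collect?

Pre-tax equilibrium: P* = 41, Q* = 120.5.
Tax on sellers shifts supply to Qs = -146 + 6.5(P − 14) = -237 + 6.5P.
448.5 - 8P = -237 + 6.5P gives buyer price Pb = 1371/29; sellers receive Ps = 1371/29 − 14 = 965/29.
New quantity: Q = 448.5 − 8(1371/29) = 4077/58.
Revenue = 14 × 4077/58 = 28539/29.

Tax revenue = 28539/29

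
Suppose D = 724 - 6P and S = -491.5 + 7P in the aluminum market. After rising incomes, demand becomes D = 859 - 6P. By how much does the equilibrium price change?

ΔP = 135/13

Original equilibrium: P* = 93.5, Q* = 163.
New equilibrium: 859 - 6P = -491.5 + 7P, so 1350.5 = 13P and P' = 2701/26; Q' = 859 − 6(2701/26) = 3064/13.
Change in price: 2701/26 − 93.5 = 135/13.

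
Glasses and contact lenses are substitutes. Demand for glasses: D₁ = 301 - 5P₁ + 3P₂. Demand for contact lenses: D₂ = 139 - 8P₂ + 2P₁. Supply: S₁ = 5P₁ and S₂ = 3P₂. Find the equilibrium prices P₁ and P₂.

Market 1: 301 - 5P₁ + 3P₂ = 5P₁ → 10P₁ - 3P₂ = 301.
Market 2: 11P₂ - 2P₁ = 139.
Eliminating P₂: 11×(1) + 3×(2) gives 104P₁ = 3728, so P₁ = 466/13.
Back-substitute into (2): P₂ = (139 + 2×466/13) / 11 = 249/13.

P₁ = 466/13, P₂ = 249/13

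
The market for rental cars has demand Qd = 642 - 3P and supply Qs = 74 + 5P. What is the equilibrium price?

P* = 71

Set Qd = Qs: 642 - 3P = 74 + 5P.
568 = 8P, so P* = 71.
Q* = 642 − 3(71) = 429.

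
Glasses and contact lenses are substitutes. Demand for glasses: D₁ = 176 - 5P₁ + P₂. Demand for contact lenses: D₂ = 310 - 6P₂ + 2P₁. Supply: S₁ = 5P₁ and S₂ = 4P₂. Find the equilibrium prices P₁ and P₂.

P₁ = 1035/49, P₂ = 1726/49

Market 1: 176 - 5P₁ + P₂ = 5P₁ → 10P₁ - P₂ = 176.
Market 2: 10P₂ - 2P₁ = 310.
Eliminating P₂: 10×(1) + 1×(2) gives 98P₁ = 2070, so P₁ = 1035/49.
Back-substitute into (2): P₂ = (310 + 2×1035/49) / 10 = 1726/49.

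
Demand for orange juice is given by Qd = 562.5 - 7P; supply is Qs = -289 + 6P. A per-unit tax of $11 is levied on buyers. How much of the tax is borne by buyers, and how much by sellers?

Buyers bear 66/13, sellers bear 77/13

Pre-tax equilibrium: P* = 65.5, Q* = 104.
Tax on buyers shifts demand to Qd = 562.5 − 7(P + 11) = 485.5 - 7P.
485.5 - 7P = -289 + 6P gives seller price Ps = 1549/26; buyers pay Pb = 1549/26 + 11 = 1835/26.
New quantity: Q = 562.5 − 7(1835/26) = 890/13.
Buyer burden = 1835/26 − 65.5 = 66/13; seller burden = 65.5 − 1549/26 = 77/13.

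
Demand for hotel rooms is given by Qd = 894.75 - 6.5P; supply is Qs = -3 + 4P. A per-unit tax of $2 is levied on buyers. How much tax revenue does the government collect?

Pre-tax equilibrium: P* = 85.5, Q* = 339.
Tax on buyers shifts demand to Qd = 894.75 − 6.5(P + 2) = 881.75 - 6.5P.
881.75 - 6.5P = -3 + 4P gives seller price Ps = 3539/42; buyers pay Pb = 3539/42 + 2 = 3623/42.
New quantity: Q = 894.75 − 6.5(3623/42) = 7015/21.
Revenue = 2 × 7015/21 = 14030/21.

Tax revenue = 14030/21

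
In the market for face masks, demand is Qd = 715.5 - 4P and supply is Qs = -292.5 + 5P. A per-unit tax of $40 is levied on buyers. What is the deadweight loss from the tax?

Pre-tax equilibrium: P* = 112, Q* = 267.5.
Tax on buyers shifts demand to Qd = 715.5 − 4(P + 40) = 555.5 - 4P.
555.5 - 4P = -292.5 + 5P gives seller price Ps = 848/9; buyers pay Pb = 848/9 + 40 = 1208/9.
New quantity: Q = 715.5 − 4(1208/9) = 3215/18.
DWL = ½ × 40 × (267.5 − 3215/18) = 16000/9.

Deadweight loss = 16000/9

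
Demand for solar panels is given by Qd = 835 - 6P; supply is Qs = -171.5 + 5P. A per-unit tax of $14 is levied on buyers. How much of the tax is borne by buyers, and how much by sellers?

Pre-tax equilibrium: P* = 91.5, Q* = 286.
Tax on buyers shifts demand to Qd = 835 − 6(P + 14) = 751 - 6P.
751 - 6P = -171.5 + 5P gives seller price Ps = 1845/22; buyers pay Pb = 1845/22 + 14 = 2153/22.
New quantity: Q = 835 − 6(2153/22) = 2726/11.
Buyer burden = 2153/22 − 91.5 = 70/11; seller burden = 91.5 − 1845/22 = 84/11.

Buyers bear 70/11, sellers bear 84/11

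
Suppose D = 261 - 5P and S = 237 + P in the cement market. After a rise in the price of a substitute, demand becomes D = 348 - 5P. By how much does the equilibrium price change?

ΔP = 14.5

Original equilibrium: P* = 4, Q* = 241.
New equilibrium: 348 - 5P = 237 + P, so 111 = 6P and P' = 18.5; Q' = 348 − 5(18.5) = 255.5.
Change in price: 18.5 − 4 = 14.5.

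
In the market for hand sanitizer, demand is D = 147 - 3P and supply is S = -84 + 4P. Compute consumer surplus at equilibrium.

Equilibrium: 147 - 3P = -84 + 4P gives P* = 33, Q* = 48.
Demand choke price (D = 0): P = 49.
CS = ½(49 − 33)(48) = 384.

Consumer surplus = 384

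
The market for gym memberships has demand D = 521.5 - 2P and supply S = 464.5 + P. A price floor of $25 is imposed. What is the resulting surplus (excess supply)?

Surplus = 18

Equilibrium price would be P* = 19, so the floor at 25 binds.
At P = 25: D = 471.5, S = 489.5.
Surplus = 489.5 − 471.5 = 18.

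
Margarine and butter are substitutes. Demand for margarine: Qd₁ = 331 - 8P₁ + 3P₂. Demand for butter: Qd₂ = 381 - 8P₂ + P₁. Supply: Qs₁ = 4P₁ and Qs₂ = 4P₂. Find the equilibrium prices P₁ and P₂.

Market 1: 331 - 8P₁ + 3P₂ = 4P₁ → 12P₁ - 3P₂ = 331.
Market 2: 12P₂ - P₁ = 381.
Eliminating P₂: 12×(1) + 3×(2) gives 141P₁ = 5115, so P₁ = 1705/47.
Back-substitute into (2): P₂ = (381 + 1×1705/47) / 12 = 4903/141.

P₁ = 1705/47, P₂ = 4903/141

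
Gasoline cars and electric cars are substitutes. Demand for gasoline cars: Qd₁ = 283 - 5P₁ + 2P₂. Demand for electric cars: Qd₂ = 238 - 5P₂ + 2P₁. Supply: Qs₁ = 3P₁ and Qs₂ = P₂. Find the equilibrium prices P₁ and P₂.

Market 1: 283 - 5P₁ + 2P₂ = 3P₁ → 8P₁ - 2P₂ = 283.
Market 2: 6P₂ - 2P₁ = 238.
Eliminating P₂: 6×(1) + 2×(2) gives 44P₁ = 2174, so P₁ = 1087/22.
Back-substitute into (2): P₂ = (238 + 2×1087/22) / 6 = 1235/22.

P₁ = 1087/22, P₂ = 1235/22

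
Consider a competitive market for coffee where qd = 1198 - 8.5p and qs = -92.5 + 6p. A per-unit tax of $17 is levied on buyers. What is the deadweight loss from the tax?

Deadweight loss = 14739/29

Pre-tax equilibrium: p* = 89, q* = 441.5.
Tax on buyers shifts demand to qd = 1198 − 8.5(p + 17) = 1053.5 - 8.5p.
1053.5 - 8.5p = -92.5 + 6p gives seller price ps = 2292/29; buyers pay pb = 2292/29 + 17 = 2785/29.
New quantity: q = 1198 − 8.5(2785/29) = 22139/58.
DWL = ½ × 17 × (441.5 − 22139/58) = 14739/29.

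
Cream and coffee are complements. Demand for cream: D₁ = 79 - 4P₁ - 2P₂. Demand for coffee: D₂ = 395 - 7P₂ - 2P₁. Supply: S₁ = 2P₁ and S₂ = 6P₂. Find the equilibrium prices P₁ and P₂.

P₁ = 237/74, P₂ = 1106/37

Market 1: 79 - 4P₁ - 2P₂ = 2P₁ → 6P₁ + 2P₂ = 79.
Market 2: 13P₂ + 2P₁ = 395.
Eliminating P₂: 13×(1) − 2×(2) gives 74P₁ = 237, so P₁ = 237/74.
Back-substitute into (2): P₂ = (395 − 2×237/74) / 13 = 1106/37.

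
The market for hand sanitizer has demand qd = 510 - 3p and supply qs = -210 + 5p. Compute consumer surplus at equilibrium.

Equilibrium: 510 - 3p = -210 + 5p gives p* = 90, q* = 240.
Demand choke price (qd = 0): p = 170.
CS = ½(170 − 90)(240) = 9600.

Consumer surplus = 9600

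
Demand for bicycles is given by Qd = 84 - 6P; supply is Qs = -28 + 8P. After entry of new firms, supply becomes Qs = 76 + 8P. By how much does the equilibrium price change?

ΔP = -52/7

Original equilibrium: P* = 8, Q* = 36.
New equilibrium: 84 - 6P = 76 + 8P, so 8 = 14P and P' = 4/7; Q' = 84 − 6(4/7) = 564/7.
Change in price: 4/7 − 8 = -52/7.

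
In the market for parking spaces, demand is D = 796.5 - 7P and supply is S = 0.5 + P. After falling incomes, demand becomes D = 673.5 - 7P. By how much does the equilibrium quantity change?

ΔQ = -15.375

Original equilibrium: P* = 99.5, Q* = 100.
New equilibrium: 673.5 - 7P = 0.5 + P, so 673 = 8P and P' = 84.125; Q' = 673.5 − 7(84.125) = 84.625.
Change in quantity: 84.625 − 100 = -15.375.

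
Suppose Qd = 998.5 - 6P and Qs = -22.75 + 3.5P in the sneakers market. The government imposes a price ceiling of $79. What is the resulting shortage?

Equilibrium price would be P* = 107.5, so the ceiling at 79 binds.
At P = 79: Qd = 998.5 − 6(79) = 524.5, Qs = -22.75 + 3.5(79) = 253.75.
Shortage = 524.5 − 253.75 = 270.75.

Shortage = 270.75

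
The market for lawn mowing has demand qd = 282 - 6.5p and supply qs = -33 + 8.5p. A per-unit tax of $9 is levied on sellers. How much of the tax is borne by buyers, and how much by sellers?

Buyers bear $5.1, sellers bear $3.9

Pre-tax equilibrium: p* = 21, q* = 145.5.
Tax on sellers shifts supply to qs = -33 + 8.5(p − 9) = -109.5 + 8.5p.
282 - 6.5p = -109.5 + 8.5p gives buyer price pb = 26.1; sellers receive ps = 26.1 − 9 = 17.1.
New quantity: q = 282 − 6.5(26.1) = 112.35.
Buyer burden = 26.1 − 21 = 5.1; seller burden = 21 − 17.1 = 3.9.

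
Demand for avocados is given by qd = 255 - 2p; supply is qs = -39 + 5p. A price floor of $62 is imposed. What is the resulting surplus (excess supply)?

Equilibrium price would be p* = 42, so the floor at 62 binds.
At p = 62: qd = 131, qs = 271.
Surplus = 271 − 131 = 140.

Surplus = 140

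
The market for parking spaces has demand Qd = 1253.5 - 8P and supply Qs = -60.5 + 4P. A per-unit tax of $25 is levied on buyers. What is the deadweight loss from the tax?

Pre-tax equilibrium: P* = 109.5, Q* = 377.5.
Tax on buyers shifts demand to Qd = 1253.5 − 8(P + 25) = 1053.5 - 8P.
1053.5 - 8P = -60.5 + 4P gives seller price Ps = 557/6; buyers pay Pb = 557/6 + 25 = 707/6.
New quantity: Q = 1253.5 − 8(707/6) = 1865/6.
DWL = ½ × 25 × (377.5 − 1865/6) = 2500/3.

Deadweight loss = 2500/3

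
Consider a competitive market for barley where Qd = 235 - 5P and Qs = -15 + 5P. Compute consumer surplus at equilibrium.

Equilibrium: 235 - 5P = -15 + 5P gives P* = 25, Q* = 110.
Demand choke price (Qd = 0): P = 47.
CS = ½(47 − 25)(110) = 1210.

Consumer surplus = 1210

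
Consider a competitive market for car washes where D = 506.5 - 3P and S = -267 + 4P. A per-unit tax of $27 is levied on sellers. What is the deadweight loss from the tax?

Pre-tax equilibrium: P* = 110.5, Q* = 175.
Tax on sellers shifts supply to S = -267 + 4(P − 27) = -375 + 4P.
506.5 - 3P = -375 + 4P gives buyer price Pb = 1763/14; sellers receive Ps = 1763/14 − 27 = 1385/14.
New quantity: Q = 506.5 − 3(1763/14) = 901/7.
DWL = ½ × 27 × (175 − 901/7) = 4374/7.

Deadweight loss = 4374/7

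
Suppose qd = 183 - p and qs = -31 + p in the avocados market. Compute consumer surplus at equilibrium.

Consumer surplus = 2888

Equilibrium: 183 - p = -31 + p gives p* = 107, q* = 76.
Demand choke price (qd = 0): p = 183.
CS = ½(183 − 107)(76) = 2888.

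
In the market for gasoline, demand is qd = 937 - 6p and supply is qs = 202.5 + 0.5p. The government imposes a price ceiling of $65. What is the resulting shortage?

Equilibrium price would be p* = 113, so the ceiling at 65 binds.
At p = 65: qd = 937 − 6(65) = 547, qs = 202.5 + 0.5(65) = 235.
Shortage = 547 − 235 = 312.

Shortage = 312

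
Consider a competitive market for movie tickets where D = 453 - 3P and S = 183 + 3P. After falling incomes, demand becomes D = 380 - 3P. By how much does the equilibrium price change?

ΔP = -73/6

Original equilibrium: P* = 45, Q* = 318.
New equilibrium: 380 - 3P = 183 + 3P, so 197 = 6P and P' = 197/6; Q' = 380 − 3(197/6) = 281.5.
Change in price: 197/6 − 45 = -73/6.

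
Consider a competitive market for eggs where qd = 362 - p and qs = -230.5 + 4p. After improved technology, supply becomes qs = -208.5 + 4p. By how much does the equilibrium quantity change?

Δq = 4.4

Original equilibrium: p* = 118.5, q* = 243.5.
New equilibrium: 362 - p = -208.5 + 4p, so 570.5 = 5p and p' = 114.1; q' = 362 − 1(114.1) = 247.9.
Change in quantity: 247.9 − 243.5 = 4.4.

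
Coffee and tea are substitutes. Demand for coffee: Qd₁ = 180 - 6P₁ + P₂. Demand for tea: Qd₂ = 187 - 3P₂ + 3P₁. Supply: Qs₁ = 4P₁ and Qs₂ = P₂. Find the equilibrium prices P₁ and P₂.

P₁ = 907/37, P₂ = 2410/37

Market 1: 180 - 6P₁ + P₂ = 4P₁ → 10P₁ - P₂ = 180.
Market 2: 4P₂ - 3P₁ = 187.
Eliminating P₂: 4×(1) + 1×(2) gives 37P₁ = 907, so P₁ = 907/37.
Back-substitute into (2): P₂ = (187 + 3×907/37) / 4 = 2410/37.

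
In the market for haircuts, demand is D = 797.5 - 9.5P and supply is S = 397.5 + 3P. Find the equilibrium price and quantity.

P* = 32, Q* = 493.5

Set D = S: 797.5 - 9.5P = 397.5 + 3P.
400 = 12.5P, so P* = 32.
Q* = 797.5 − 9.5(32) = 493.5.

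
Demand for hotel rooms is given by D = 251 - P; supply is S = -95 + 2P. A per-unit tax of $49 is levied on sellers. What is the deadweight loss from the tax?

Deadweight loss = 2401/3

Pre-tax equilibrium: P* = 346/3, Q* = 407/3.
Tax on sellers shifts supply to S = -95 + 2(P − 49) = -193 + 2P.
251 - P = -193 + 2P gives buyer price Pb = 148; sellers receive Ps = 148 − 49 = 99.
New quantity: Q = 251 − 1(148) = 103.
DWL = ½ × 49 × (407/3 − 103) = 2401/3.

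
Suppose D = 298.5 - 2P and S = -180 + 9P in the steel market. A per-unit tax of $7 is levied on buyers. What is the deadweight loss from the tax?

Deadweight loss = 441/11

Pre-tax equilibrium: P* = 43.5, Q* = 211.5.
Tax on buyers shifts demand to D = 298.5 − 2(P + 7) = 284.5 - 2P.
284.5 - 2P = -180 + 9P gives seller price Ps = 929/22; buyers pay Pb = 929/22 + 7 = 1083/22.
New quantity: Q = 298.5 − 2(1083/22) = 4401/22.
DWL = ½ × 7 × (211.5 − 4401/22) = 441/11.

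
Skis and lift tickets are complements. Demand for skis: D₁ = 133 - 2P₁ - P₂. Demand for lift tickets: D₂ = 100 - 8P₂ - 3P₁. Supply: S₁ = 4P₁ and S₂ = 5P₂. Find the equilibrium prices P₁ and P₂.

Market 1: 133 - 2P₁ - P₂ = 4P₁ → 6P₁ + P₂ = 133.
Market 2: 13P₂ + 3P₁ = 100.
Eliminating P₂: 13×(1) − 1×(2) gives 75P₁ = 1629, so P₁ = 21.72.
Back-substitute into (2): P₂ = (100 − 3×21.72) / 13 = 2.68.

P₁ = 21.72, P₂ = 2.68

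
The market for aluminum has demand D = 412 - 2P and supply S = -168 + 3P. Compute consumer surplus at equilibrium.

Equilibrium: 412 - 2P = -168 + 3P gives P* = 116, Q* = 180.
Demand choke price (D = 0): P = 206.
CS = ½(206 − 116)(180) = 8100.

Consumer surplus = 8100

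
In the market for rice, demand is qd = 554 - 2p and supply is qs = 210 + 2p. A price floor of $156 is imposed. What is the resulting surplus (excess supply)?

Equilibrium price would be p* = 86, so the floor at 156 binds.
At p = 156: qd = 242, qs = 522.
Surplus = 522 − 242 = 280.

Surplus = 280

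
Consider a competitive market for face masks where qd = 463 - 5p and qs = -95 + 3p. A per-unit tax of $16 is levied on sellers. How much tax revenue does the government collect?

Pre-tax equilibrium: p* = 69.75, q* = 114.25.
Tax on sellers shifts supply to qs = -95 + 3(p − 16) = -143 + 3p.
463 - 5p = -143 + 3p gives buyer price pb = 75.75; sellers receive ps = 75.75 − 16 = 59.75.
New quantity: q = 463 − 5(75.75) = 84.25.
Revenue = 16 × 84.25 = 1348.

Tax revenue = 1348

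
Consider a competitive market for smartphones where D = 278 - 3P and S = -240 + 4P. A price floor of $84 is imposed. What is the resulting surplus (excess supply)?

Surplus = 70

Equilibrium price would be P* = 74, so the floor at 84 binds.
At P = 84: D = 26, S = 96.
Surplus = 96 − 26 = 70.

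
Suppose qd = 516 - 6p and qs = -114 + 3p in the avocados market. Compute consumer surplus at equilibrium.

Equilibrium: 516 - 6p = -114 + 3p gives p* = 70, q* = 96.
Demand choke price (qd = 0): p = 86.
CS = ½(86 − 70)(96) = 768.

Consumer surplus = 768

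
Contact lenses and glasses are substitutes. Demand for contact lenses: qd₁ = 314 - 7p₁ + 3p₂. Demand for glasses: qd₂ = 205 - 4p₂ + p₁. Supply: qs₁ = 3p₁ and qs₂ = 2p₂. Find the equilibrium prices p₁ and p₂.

Market 1: 314 - 7p₁ + 3p₂ = 3p₁ → 10p₁ - 3p₂ = 314.
Market 2: 6p₂ - p₁ = 205.
Eliminating p₂: 6×(1) + 3×(2) gives 57p₁ = 2499, so p₁ = 833/19.
Back-substitute into (2): p₂ = (205 + 1×833/19) / 6 = 788/19.

p₁ = 833/19, p₂ = 788/19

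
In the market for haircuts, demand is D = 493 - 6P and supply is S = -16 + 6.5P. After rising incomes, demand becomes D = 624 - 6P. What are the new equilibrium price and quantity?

Original equilibrium: P* = 40.72, Q* = 248.68.
New equilibrium: 624 - 6P = -16 + 6.5P, so 640 = 12.5P and P' = 51.2; Q' = 624 − 6(51.2) = 316.8.

P' = 51.2, Q' = 316.8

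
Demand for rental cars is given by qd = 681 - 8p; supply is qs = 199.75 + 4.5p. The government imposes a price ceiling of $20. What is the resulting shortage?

Equilibrium price would be p* = 38.5, so the ceiling at 20 binds.
At p = 20: qd = 681 − 8(20) = 521, qs = 199.75 + 4.5(20) = 289.75.
Shortage = 521 − 289.75 = 231.25.

Shortage = 231.25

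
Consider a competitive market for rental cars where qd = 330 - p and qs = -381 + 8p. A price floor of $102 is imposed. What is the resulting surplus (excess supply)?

Equilibrium price would be p* = 79, so the floor at 102 binds.
At p = 102: qd = 228, qs = 435.
Surplus = 435 − 228 = 207.

Surplus = 207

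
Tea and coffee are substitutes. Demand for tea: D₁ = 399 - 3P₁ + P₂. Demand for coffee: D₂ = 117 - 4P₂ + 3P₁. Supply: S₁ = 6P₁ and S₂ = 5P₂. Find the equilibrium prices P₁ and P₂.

P₁ = 618/13, P₂ = 375/13

Market 1: 399 - 3P₁ + P₂ = 6P₁ → 9P₁ - P₂ = 399.
Market 2: 9P₂ - 3P₁ = 117.
Eliminating P₂: 9×(1) + 1×(2) gives 78P₁ = 3708, so P₁ = 618/13.
Back-substitute into (2): P₂ = (117 + 3×618/13) / 9 = 375/13.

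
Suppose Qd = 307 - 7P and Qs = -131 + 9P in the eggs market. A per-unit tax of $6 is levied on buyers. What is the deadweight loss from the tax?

Pre-tax equilibrium: P* = 27.375, Q* = 115.375.
Tax on buyers shifts demand to Qd = 307 − 7(P + 6) = 265 - 7P.
265 - 7P = -131 + 9P gives seller price Ps = 24.75; buyers pay Pb = 24.75 + 6 = 30.75.
New quantity: Q = 307 − 7(30.75) = 91.75.
DWL = ½ × 6 × (115.375 − 91.75) = 70.875.

Deadweight loss = 70.875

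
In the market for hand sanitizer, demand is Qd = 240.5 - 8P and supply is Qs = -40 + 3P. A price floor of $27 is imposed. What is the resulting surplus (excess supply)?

Surplus = 16.5

Equilibrium price would be P* = 25.5, so the floor at 27 binds.
At P = 27: Qd = 24.5, Qs = 41.
Surplus = 41 − 24.5 = 16.5.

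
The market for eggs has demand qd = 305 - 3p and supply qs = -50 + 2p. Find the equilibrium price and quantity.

p* = 71, q* = 92

Set qd = qs: 305 - 3p = -50 + 2p.
355 = 5p, so p* = 71.
q* = 305 − 3(71) = 92.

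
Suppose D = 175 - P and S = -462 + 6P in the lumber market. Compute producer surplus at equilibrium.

Equilibrium: 175 - P = -462 + 6P gives P* = 91, Q* = 84.
Supply starts at P = 77 (where S = 0).
PS = ½(91 − 77)(84) = 588.

Producer surplus = 588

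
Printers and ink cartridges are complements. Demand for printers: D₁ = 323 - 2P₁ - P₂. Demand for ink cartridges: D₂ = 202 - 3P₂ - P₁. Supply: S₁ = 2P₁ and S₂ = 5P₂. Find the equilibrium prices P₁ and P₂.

P₁ = 2382/31, P₂ = 485/31

Market 1: 323 - 2P₁ - P₂ = 2P₁ → 4P₁ + P₂ = 323.
Market 2: 8P₂ + P₁ = 202.
Eliminating P₂: 8×(1) − 1×(2) gives 31P₁ = 2382, so P₁ = 2382/31.
Back-substitute into (2): P₂ = (202 − 1×2382/31) / 8 = 485/31.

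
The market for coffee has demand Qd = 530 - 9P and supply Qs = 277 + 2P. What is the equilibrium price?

P* = 23

Set Qd = Qs: 530 - 9P = 277 + 2P.
253 = 11P, so P* = 23.
Q* = 530 − 9(23) = 323.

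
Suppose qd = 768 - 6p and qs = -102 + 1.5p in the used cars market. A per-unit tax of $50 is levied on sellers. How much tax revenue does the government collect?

Pre-tax equilibrium: p* = 116, q* = 72.
Tax on sellers shifts supply to qs = -102 + 1.5(p − 50) = -177 + 1.5p.
768 - 6p = -177 + 1.5p gives buyer price pb = 126; sellers receive ps = 126 − 50 = 76.
New quantity: q = 768 − 6(126) = 12.
Revenue = 50 × 12 = 600.

Tax revenue = 600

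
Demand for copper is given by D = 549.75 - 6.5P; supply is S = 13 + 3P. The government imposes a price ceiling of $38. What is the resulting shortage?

Equilibrium price would be P* = 56.5, so the ceiling at 38 binds.
At P = 38: D = 549.75 − 6.5(38) = 302.75, S = 13 + 3(38) = 127.
Shortage = 302.75 − 127 = 175.75.

Shortage = 175.75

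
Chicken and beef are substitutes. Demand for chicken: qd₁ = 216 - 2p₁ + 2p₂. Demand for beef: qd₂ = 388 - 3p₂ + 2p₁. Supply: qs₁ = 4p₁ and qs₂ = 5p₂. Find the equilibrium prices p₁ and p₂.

p₁ = 626/11, p₂ = 690/11

Market 1: 216 - 2p₁ + 2p₂ = 4p₁ → 6p₁ - 2p₂ = 216.
Market 2: 8p₂ - 2p₁ = 388.
Eliminating p₂: 8×(1) + 2×(2) gives 44p₁ = 2504, so p₁ = 626/11.
Back-substitute into (2): p₂ = (388 + 2×626/11) / 8 = 690/11.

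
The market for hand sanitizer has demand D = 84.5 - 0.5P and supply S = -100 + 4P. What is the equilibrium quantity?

Q* = 64

Set D = S: 84.5 - 0.5P = -100 + 4P.
184.5 = 4.5P, so P* = 41.
Q* = 84.5 − 0.5(41) = 64.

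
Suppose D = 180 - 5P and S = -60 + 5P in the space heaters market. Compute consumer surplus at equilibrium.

Consumer surplus = 360

Equilibrium: 180 - 5P = -60 + 5P gives P* = 24, Q* = 60.
Demand choke price (D = 0): P = 36.
CS = ½(36 − 24)(60) = 360.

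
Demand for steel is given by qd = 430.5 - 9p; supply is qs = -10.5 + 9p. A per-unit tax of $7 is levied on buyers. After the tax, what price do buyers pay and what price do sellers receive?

Buyers pay $28, sellers receive $21

Pre-tax equilibrium: p* = 24.5, q* = 210.
Tax on buyers shifts demand to qd = 430.5 − 9(p + 7) = 367.5 - 9p.
367.5 - 9p = -10.5 + 9p gives seller price ps = 21; buyers pay pb = 21 + 7 = 28.
New quantity: q = 430.5 − 9(28) = 178.5.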